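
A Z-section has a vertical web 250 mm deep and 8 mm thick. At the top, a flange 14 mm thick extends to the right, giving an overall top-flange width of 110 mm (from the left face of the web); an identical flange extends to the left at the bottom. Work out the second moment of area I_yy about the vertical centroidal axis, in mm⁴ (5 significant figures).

Split into non-overlapping primitives; take the origin at the lower-left of the bounding box.
Web: 8 × 250, A = 2 000 mm², x = 106 mm, Ī = 10666.67 mm⁴.
Top flange (beyond web): 102 × 14, A = 1 428 mm², x = 161 mm, Ī = 1 238 076 mm⁴.
Bottom flange (beyond web): 102 × 14, A = 1 428 mm², x = 51 mm, Ī = 1 238 076 mm⁴.
Centroid: x̄ = ΣA·x / ΣA = 106 mm.
Transfer each piece to the vertical centroidal axis using Ī + A·d² with d = x − 106:
  web: d = 0 mm → contributes +10666.67 mm⁴
  top flange (beyond web): d = 55 mm → contributes +5 557 776 mm⁴
  bottom flange (beyond web): d = -55 mm → contributes +5 557 776 mm⁴
Total I = 11 126 219 mm⁴.

I_yy ≈ 1.1126 × 10⁷ mm⁴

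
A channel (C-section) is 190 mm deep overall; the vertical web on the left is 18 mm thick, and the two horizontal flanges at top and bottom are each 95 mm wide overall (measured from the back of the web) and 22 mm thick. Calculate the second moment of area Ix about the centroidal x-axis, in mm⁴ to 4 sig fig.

Ix ≈ 3.433 × 10⁷ mm⁴

Decompose the section into non-overlapping parts with the origin at the bottom-left of its bounding rectangle.
Web: 18 × 190, A = 3 420 mm², y = 95 mm, Ī = 10 288 500 mm⁴.
Top flange (beyond web): 77 × 22, A = 1 694 mm², y = 179 mm, Ī = 68324.7 mm⁴.
Bottom flange (beyond web): 77 × 22, A = 1 694 mm², y = 11 mm, Ī = 68324.7 mm⁴.
By symmetry the centroid is at mid-height, ȳ = 95 mm.
Transfer each piece to the centroidal x-axis using Ī + A·d² with d = y − 95:
  web: d = 0 mm → contributes +10 288 500 mm⁴
  top flange (beyond web): d = 84 mm → contributes +12 021 189 mm⁴
  bottom flange (beyond web): d = -84 mm → contributes +12 021 189 mm⁴
Total I = 34 330 877 mm⁴.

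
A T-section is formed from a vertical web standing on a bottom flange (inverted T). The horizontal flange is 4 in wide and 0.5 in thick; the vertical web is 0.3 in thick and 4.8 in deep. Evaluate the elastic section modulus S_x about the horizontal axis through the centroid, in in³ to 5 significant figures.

S_x ≈ 2.2041 in³

Split into non-overlapping primitives; take the origin at the lower-left of the bounding box.
Flange: 4 × 0.5, A = 2 in², y = 0.25 in, Ī = 0.04166667 in⁴.
Web: 0.3 × 4.8, A = 1.44 in², y = 2.9 in, Ī = 2.7648 in⁴.
Centroid: ȳ = ΣA·y / ΣA = 1.359302 in.
Transfer each piece to the horizontal axis through the centroid using Ī + A·d² with d = y − 1.359302:
  flange: d = -1.109302 in → contributes +2.50277 in⁴
  web: d = 1.540698 in → contributes +6.182999 in⁴
Total I = 8.685769 in⁴.
Extreme fibre distance c = 3.940698 in; S = I/c = 2.20412 in³.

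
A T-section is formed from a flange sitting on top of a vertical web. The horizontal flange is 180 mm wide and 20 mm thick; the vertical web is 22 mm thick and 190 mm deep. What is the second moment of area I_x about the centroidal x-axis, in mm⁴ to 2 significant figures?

Treat the section as a set of non-overlapping primitives; coordinates are from the bounding-box lower-left.
Flange: 180 × 20, A = 3 600 mm², y = 200 mm, Ī = 120 000 mm⁴.
Web: 22 × 190, A = 4 180 mm², y = 95 mm, Ī = 12 574 833 mm⁴.
Centroid: ȳ = ΣA·y / ΣA = 143.6 mm.
Transfer each piece to the centroidal x-axis using Ī + A·d² with d = y − 143.6:
  flange: d = 56.41 mm → contributes +11 577 094 mm⁴
  web: d = -48.59 mm → contributes +22 442 187 mm⁴
Total I = 34 019 281 mm⁴.

I_x ≈ 3.4 × 10⁷ mm⁴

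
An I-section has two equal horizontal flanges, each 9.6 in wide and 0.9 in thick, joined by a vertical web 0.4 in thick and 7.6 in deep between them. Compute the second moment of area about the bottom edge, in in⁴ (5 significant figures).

Treat the section as a set of non-overlapping primitives; coordinates are from the bounding-box lower-left.
Bottom flange: 9.6 × 0.9, A = 8.64 in², y = 0.45 in, Ī = 0.5832 in⁴.
Web: 0.4 × 7.6, A = 3.04 in², y = 4.7 in, Ī = 14.63253 in⁴.
Top flange: 9.6 × 0.9, A = 8.64 in², y = 8.95 in, Ī = 0.5832 in⁴.
Transfer each piece to a horizontal axis along the bottom face using Ī + A·d² with d = y − 0:
  bottom flange: d = 0.45 in → contributes +2.3328 in⁴
  web: d = 4.7 in → contributes +81.78613 in⁴
  top flange: d = 8.95 in → contributes +692.6688 in⁴
Total I = 776.7877 in⁴.

I_base ≈ 776.79 in⁴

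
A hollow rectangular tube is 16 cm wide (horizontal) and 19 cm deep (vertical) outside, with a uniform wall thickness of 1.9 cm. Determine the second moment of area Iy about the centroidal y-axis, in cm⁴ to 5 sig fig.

Iy ≈ 4185.3 cm⁴

Treat the section as a set of non-overlapping primitives; coordinates are from the bounding-box lower-left.
Outer rectangle: 16 × 19, A = 304 cm², x = 8 cm, Ī = 6485.333 cm⁴.
Inner void (subtracted): 12.2 × 15.2, A = 185.44 cm², x = 8 cm, Ī = 2300.074 cm⁴.
By symmetry the centroid is at mid-width, x̄ = 8 cm.
All pieces are centred on the centroidal y-axis, so I = ΣĪ (holes subtracted) = 4185.259 cm⁴.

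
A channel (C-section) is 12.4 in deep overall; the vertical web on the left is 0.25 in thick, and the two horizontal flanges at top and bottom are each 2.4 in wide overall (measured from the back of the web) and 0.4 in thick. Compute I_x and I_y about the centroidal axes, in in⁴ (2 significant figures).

Decompose the section into non-overlapping parts with the origin at the bottom-left of its bounding rectangle.
Web: 0.25 × 12.4, A = 3.1 in², y = 6.2 in, Ī = 39.72 in⁴.
Top flange (beyond web): 2.15 × 0.4, A = 0.86 in², y = 12.2 in, Ī = 0.01147 in⁴.
Bottom flange (beyond web): 2.15 × 0.4, A = 0.86 in², y = 0.2 in, Ī = 0.01147 in⁴.
By symmetry the centroid is at mid-height, ȳ = 6.2 in.
Transfer each piece to the centroidal x-axis using Ī + A·d² with d = y − 6.2:
  web: d = 0 in → contributes +39.72 in⁴
  top flange (beyond web): d = 6 in → contributes +30.97 in⁴
  bottom flange (beyond web): d = -6 in → contributes +30.97 in⁴
Total I = 101.7 in⁴.
For the y-axis: x̄ = 0.5532 in.
Repeating about the centroidal y-axis gives I_y = 2.272 in⁴.

I_x ≈ 100 in⁴, I_y ≈ 2.3 in⁴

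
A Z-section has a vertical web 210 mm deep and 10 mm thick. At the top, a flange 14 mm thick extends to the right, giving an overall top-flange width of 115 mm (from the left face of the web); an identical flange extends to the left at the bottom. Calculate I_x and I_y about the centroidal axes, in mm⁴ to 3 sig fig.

Split into non-overlapping primitives; take the origin at the lower-left of the bounding box.
Web: 10 × 210, A = 2 100 mm², y = 105 mm, Ī = 7 717 500 mm⁴.
Top flange (beyond web): 105 × 14, A = 1 470 mm², y = 203 mm, Ī = 24 010 mm⁴.
Bottom flange (beyond web): 105 × 14, A = 1 470 mm², y = 7 mm, Ī = 24 010 mm⁴.
Centroid: ȳ = ΣA·y / ΣA = 105 mm.
Transfer each piece to the centroidal x-axis using Ī + A·d² with d = y − 105:
  web: d = 0 mm → contributes +7 717 500 mm⁴
  top flange (beyond web): d = 98 mm → contributes +14 141 890 mm⁴
  bottom flange (beyond web): d = -98 mm → contributes +14 141 890 mm⁴
Total I = 36 001 280 mm⁴.
For the y-axis: x̄ = 110 mm.
Repeating about the centroidal y-axis gives I_y = 12 439 000 mm⁴.

I_x ≈ 3.60 × 10⁷ mm⁴, I_y ≈ 1.24 × 10⁷ mm⁴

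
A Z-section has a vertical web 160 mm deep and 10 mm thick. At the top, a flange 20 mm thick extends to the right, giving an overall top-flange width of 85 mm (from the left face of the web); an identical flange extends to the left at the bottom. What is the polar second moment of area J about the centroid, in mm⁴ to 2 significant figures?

J ≈ 2.5 × 10⁷ mm⁴

Break the section into simple shapes (no overlaps), measuring from the bottom-left corner of the bounding box.
Web: 10 × 160, A = 1 600 mm², y = 80 mm, Ī = 3 413 333 mm⁴.
Top flange (beyond web): 75 × 20, A = 1 500 mm², y = 150 mm, Ī = 50 000 mm⁴.
Bottom flange (beyond web): 75 × 20, A = 1 500 mm², y = 10 mm, Ī = 50 000 mm⁴.
Centroid: ȳ = ΣA·y / ΣA = 80 mm.
Transfer each piece to the centroidal x-axis using Ī + A·d² with d = y − 80:
  web: d = 0 mm → contributes +3 413 333 mm⁴
  top flange (beyond web): d = 70 mm → contributes +7 400 000 mm⁴
  bottom flange (beyond web): d = -70 mm → contributes +7 400 000 mm⁴
Total I = 18 213 333 mm⁴.
For the y-axis: x̄ = 80 mm.
Repeating about the centroidal y-axis gives I_y = 6 838 333 mm⁴.
Polar second moment: J = I_x + I_y = 25 051 667 mm⁴.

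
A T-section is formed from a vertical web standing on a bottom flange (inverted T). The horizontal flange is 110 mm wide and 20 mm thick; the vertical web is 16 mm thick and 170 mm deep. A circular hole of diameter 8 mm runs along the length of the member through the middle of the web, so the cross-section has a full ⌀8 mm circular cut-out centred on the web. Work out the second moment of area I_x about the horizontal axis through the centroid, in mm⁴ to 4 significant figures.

Treat the section as a set of non-overlapping primitives; coordinates are from the bounding-box lower-left.
Flange: 110 × 20, A = 2 200 mm², y = 10 mm, Ī = 73333.3 mm⁴.
Web: 16 × 170, A = 2 720 mm², y = 105 mm, Ī = 6 550 667 mm⁴.
Hole (subtracted): ⌀8, A = 50.2655 mm², y = 105 mm, Ī = 201.062 mm⁴.
Centroid: ȳ = ΣA·y / ΣA = 62.0818 mm.
Transfer each piece to the horizontal axis through the centroid using Ī + A·d² with d = y − 62.0818:
  flange: d = -52.0818 mm → contributes +6 040 875 mm⁴
  web: d = 42.9182 mm → contributes +11 560 819 mm⁴
  hole: d = 42.9182 mm → contributes −92788.5 mm⁴
Total I = 17 508 905 mm⁴.

I_x ≈ 1.751 × 10⁷ mm⁴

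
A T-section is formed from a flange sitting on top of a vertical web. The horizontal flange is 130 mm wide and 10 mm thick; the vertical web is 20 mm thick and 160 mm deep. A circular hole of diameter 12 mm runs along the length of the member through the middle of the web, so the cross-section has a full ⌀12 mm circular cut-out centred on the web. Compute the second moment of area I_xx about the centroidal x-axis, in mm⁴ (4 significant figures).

Treat the section as a set of non-overlapping primitives; coordinates are from the bounding-box lower-left.
Flange: 130 × 10, A = 1 300 mm², y = 165 mm, Ī = 10833.3 mm⁴.
Web: 20 × 160, A = 3 200 mm², y = 80 mm, Ī = 6 826 667 mm⁴.
Hole (subtracted): ⌀12, A = 113.097 mm², y = 80 mm, Ī = 1017.88 mm⁴.
Centroid: ȳ = ΣA·y / ΣA = 105.189 mm.
Transfer each piece to the centroidal x-axis using Ī + A·d² with d = y − 105.189:
  flange: d = 59.8114 mm → contributes +4 661 456 mm⁴
  web: d = -25.1886 mm → contributes +8 856 959 mm⁴
  hole: d = -25.1886 mm → contributes −72774.3 mm⁴
Total I = 13 445 640 mm⁴.

I_xx ≈ 1.345 × 10⁷ mm⁴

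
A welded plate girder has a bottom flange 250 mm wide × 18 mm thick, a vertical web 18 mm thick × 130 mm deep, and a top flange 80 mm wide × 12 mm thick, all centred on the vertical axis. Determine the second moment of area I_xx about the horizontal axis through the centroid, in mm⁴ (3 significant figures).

I_xx ≈ 2.39 × 10⁷ mm⁴

Treat the section as a set of non-overlapping primitives; coordinates are from the bounding-box lower-left.
Bottom plate: 250 × 18, A = 4 500 mm², y = 9 mm, Ī = 121 500 mm⁴.
Web plate: 18 × 130, A = 2 340 mm², y = 83 mm, Ī = 3 295 500 mm⁴.
Top plate: 80 × 12, A = 960 mm², y = 154 mm, Ī = 11 520 mm⁴.
Centroid: ȳ = ΣA·y / ΣA = 49.046 mm.
Transfer each piece to the horizontal axis through the centroid using Ī + A·d² with d = y − 49.046:
  bottom plate: d = -40.046 mm → contributes +7 338 125 mm⁴
  web plate: d = 33.954 mm → contributes +5 993 201 mm⁴
  top plate: d = 104.95 mm → contributes +10 586 217 mm⁴
Total I = 23 917 543 mm⁴.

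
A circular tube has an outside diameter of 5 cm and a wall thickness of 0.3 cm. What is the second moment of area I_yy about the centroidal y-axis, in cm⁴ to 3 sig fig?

Decompose the section into non-overlapping parts with the origin at the bottom-left of its bounding rectangle.
Outer circle: ⌀5, A = 19.635 cm², x = 2.5 cm, Ī = 30.68 cm⁴.
Bore (subtracted): ⌀4.4, A = 15.205 cm², x = 2.5 cm, Ī = 18.398 cm⁴.
By symmetry the centroid is at mid-width, x̄ = 2.5 cm.
All pieces are centred on the centroidal y-axis, so I = ΣĪ (holes subtracted) = 12.281 cm⁴.

I_yy ≈ 12.3 cm⁴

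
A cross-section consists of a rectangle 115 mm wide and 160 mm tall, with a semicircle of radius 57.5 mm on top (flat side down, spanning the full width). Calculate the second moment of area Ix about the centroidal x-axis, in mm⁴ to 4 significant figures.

Split into non-overlapping primitives; take the origin at the lower-left of the bounding box.
Rectangular body: 115 × 160, A = 18 400 mm², y = 80 mm, Ī = 39 253 333 mm⁴.
Semicircular cap: semicircle r = 57.5, A = 5193.45 mm², y = 184.404 mm, Ī = 1 199 785 mm⁴.
Centroid: ȳ = ΣA·y / ΣA = 102.982 mm.
Transfer each piece to the centroidal x-axis using Ī + A·d² with d = y − 102.982:
  rectangular body: d = -22.9816 mm → contributes +48 971 369 mm⁴
  semicircular cap: d = 81.4222 mm → contributes +35 630 080 mm⁴
Total I = 84 601 449 mm⁴.

Ix ≈ 8.460 × 10⁷ mm⁴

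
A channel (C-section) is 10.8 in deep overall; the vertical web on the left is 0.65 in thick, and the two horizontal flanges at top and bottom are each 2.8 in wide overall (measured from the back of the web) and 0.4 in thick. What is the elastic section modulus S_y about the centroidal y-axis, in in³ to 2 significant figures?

S_y ≈ 1.6 in³

Break the section into simple shapes (no overlaps), measuring from the bottom-left corner of the bounding box.
Web: 0.65 × 10.8, A = 7.02 in², x = 0.325 in, Ī = 0.2472 in⁴.
Top flange (beyond web): 2.15 × 0.4, A = 0.86 in², x = 1.725 in, Ī = 0.3313 in⁴.
Bottom flange (beyond web): 2.15 × 0.4, A = 0.86 in², x = 1.725 in, Ī = 0.3313 in⁴.
Centroid: x̄ = ΣA·x / ΣA = 0.6005 in.
Transfer each piece to the centroidal y-axis using Ī + A·d² with d = x − 0.6005:
  web: d = -0.2755 in → contributes +0.78 in⁴
  top flange (beyond web): d = 1.124 in → contributes +1.419 in⁴
  bottom flange (beyond web): d = 1.124 in → contributes +1.419 in⁴
Total I = 3.617 in⁴.
Extreme fibre distance c = 2.199 in; S = I/c = 1.645 in³.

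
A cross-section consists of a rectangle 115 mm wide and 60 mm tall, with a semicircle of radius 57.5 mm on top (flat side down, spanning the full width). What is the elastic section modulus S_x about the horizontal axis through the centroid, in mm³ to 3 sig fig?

Decompose the section into non-overlapping parts with the origin at the bottom-left of its bounding rectangle.
Rectangular body: 115 × 60, A = 6 900 mm², y = 30 mm, Ī = 2 070 000 mm⁴.
Semicircular cap: semicircle r = 57.5, A = 5193.4 mm², y = 84.404 mm, Ī = 1 199 785 mm⁴.
Centroid: ȳ = ΣA·y / ΣA = 53.363 mm.
Transfer each piece to the horizontal axis through the centroid using Ī + A·d² with d = y − 53.363:
  rectangular body: d = -23.363 mm → contributes +5 836 326 mm⁴
  semicircular cap: d = 31.04 mm → contributes +6 203 718 mm⁴
Total I = 12 040 044 mm⁴.
Extreme fibre distance c = 64.137 mm; S = I/c = 187 725 mm³.

S_x ≈ 1.88 × 10⁵ mm³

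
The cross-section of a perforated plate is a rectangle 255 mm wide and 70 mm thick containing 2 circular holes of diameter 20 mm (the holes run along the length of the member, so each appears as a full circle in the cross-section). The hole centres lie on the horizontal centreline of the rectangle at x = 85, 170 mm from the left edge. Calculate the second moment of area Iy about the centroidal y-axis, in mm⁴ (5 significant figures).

Iy ≈ 9.5574 × 10⁷ mm⁴

Treat the section as a set of non-overlapping primitives; coordinates are from the bounding-box lower-left.
Plate: 255 × 70, A = 17 850 mm², x = 127.5 mm, Ī = 96 724 688 mm⁴.
Hole 1 (subtracted): ⌀20, A = 314.1593 mm², x = 85 mm, Ī = 7853.982 mm⁴.
Hole 2 (subtracted): ⌀20, A = 314.1593 mm², x = 170 mm, Ī = 7853.982 mm⁴.
By symmetry the centroid is at mid-width, x̄ = 127.5 mm.
Transfer each piece to the centroidal y-axis using Ī + A·d² with d = x − 127.5:
  plate: d = 0 mm → contributes +96 724 688 mm⁴
  hole 1: d = -42.5 mm → contributes −575304.2 mm⁴
  hole 2: d = 42.5 mm → contributes −575304.2 mm⁴
Total I = 95 574 079 mm⁴.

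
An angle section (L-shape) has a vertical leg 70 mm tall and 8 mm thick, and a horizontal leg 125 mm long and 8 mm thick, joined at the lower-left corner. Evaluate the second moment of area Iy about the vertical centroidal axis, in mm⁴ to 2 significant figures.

Break the section into simple shapes (no overlaps), measuring from the bottom-left corner of the bounding box.
Vertical leg: 8 × 70, A = 560 mm², x = 4 mm, Ī = 2 987 mm⁴.
Horizontal leg (remainder): 117 × 8, A = 936 mm², x = 66.5 mm, Ī = 1 067 742 mm⁴.
Centroid: x̄ = ΣA·x / ΣA = 43.1 mm.
Transfer each piece to the vertical centroidal axis using Ī + A·d² with d = x − 43.1:
  vertical leg: d = -39.1 mm → contributes +859 308 mm⁴
  horizontal leg (remainder): d = 23.4 mm → contributes +1 580 071 mm⁴
Total I = 2 439 378 mm⁴.

Iy ≈ 2.4 × 10⁶ mm⁴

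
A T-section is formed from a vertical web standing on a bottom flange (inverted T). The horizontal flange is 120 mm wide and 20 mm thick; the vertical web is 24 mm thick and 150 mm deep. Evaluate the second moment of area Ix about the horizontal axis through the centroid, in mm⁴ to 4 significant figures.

Ix ≈ 1.723 × 10⁷ mm⁴

Split into non-overlapping primitives; take the origin at the lower-left of the bounding box.
Flange: 120 × 20, A = 2 400 mm², y = 10 mm, Ī = 80 000 mm⁴.
Web: 24 × 150, A = 3 600 mm², y = 95 mm, Ī = 6 750 000 mm⁴.
Centroid: ȳ = ΣA·y / ΣA = 61 mm.
Transfer each piece to the horizontal axis through the centroid using Ī + A·d² with d = y − 61:
  flange: d = -51 mm → contributes +6 322 400 mm⁴
  web: d = 34 mm → contributes +10 911 600 mm⁴
Total I = 17 234 000 mm⁴.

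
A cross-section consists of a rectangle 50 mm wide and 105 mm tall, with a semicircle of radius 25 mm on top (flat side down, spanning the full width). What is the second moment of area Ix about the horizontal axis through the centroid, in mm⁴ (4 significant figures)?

Treat the section as a set of non-overlapping primitives; coordinates are from the bounding-box lower-left.
Rectangular body: 50 × 105, A = 5 250 mm², y = 52.5 mm, Ī = 4 823 438 mm⁴.
Semicircular cap: semicircle r = 25, A = 981.748 mm², y = 115.61 mm, Ī = 42873.8 mm⁴.
Centroid: ȳ = ΣA·y / ΣA = 62.4424 mm.
Transfer each piece to the horizontal axis through the centroid using Ī + A·d² with d = y − 62.4424:
  rectangular body: d = -9.94238 mm → contributes +5 342 405 mm⁴
  semicircular cap: d = 53.1679 mm → contributes +2 818 108 mm⁴
Total I = 8 160 513 mm⁴.

Ix ≈ 8.161 × 10⁶ mm⁴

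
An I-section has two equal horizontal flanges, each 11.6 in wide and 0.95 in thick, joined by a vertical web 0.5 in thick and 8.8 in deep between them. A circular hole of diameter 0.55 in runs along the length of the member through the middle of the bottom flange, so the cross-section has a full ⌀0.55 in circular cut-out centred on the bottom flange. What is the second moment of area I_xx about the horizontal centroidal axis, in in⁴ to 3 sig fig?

I_xx ≈ 548 in⁴

Break the section into simple shapes (no overlaps), measuring from the bottom-left corner of the bounding box.
Bottom flange: 11.6 × 0.95, A = 11.02 in², y = 0.475 in, Ī = 0.8288 in⁴.
Web: 0.5 × 8.8, A = 4.4 in², y = 5.35 in, Ī = 28.395 in⁴.
Top flange: 11.6 × 0.95, A = 11.02 in², y = 10.225 in, Ī = 0.8288 in⁴.
Hole (subtracted): ⌀0.55, A = 0.23758 in², y = 0.475 in, Ī = 0.0044918 in⁴.
Centroid: ȳ = ΣA·y / ΣA = 5.3942 in.
Transfer each piece to the horizontal centroidal axis using Ī + A·d² with d = y − 5.3942:
  bottom flange: d = -4.9192 in → contributes +267.5 in⁴
  web: d = -0.044203 in → contributes +28.403 in⁴
  top flange: d = 4.8308 in → contributes +258 in⁴
  hole: d = -4.9192 in → contributes −5.7537 in⁴
Total I = 548.14 in⁴.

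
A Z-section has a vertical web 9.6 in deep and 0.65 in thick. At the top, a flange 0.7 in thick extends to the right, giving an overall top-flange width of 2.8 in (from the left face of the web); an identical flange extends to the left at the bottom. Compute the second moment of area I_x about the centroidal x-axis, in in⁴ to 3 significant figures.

Split into non-overlapping primitives; take the origin at the lower-left of the bounding box.
Web: 0.65 × 9.6, A = 6.24 in², y = 4.8 in, Ī = 47.923 in⁴.
Top flange (beyond web): 2.15 × 0.7, A = 1.505 in², y = 9.25 in, Ī = 0.061454 in⁴.
Bottom flange (beyond web): 2.15 × 0.7, A = 1.505 in², y = 0.35 in, Ī = 0.061454 in⁴.
Centroid: ȳ = ΣA·y / ΣA = 4.8 in.
Transfer each piece to the centroidal x-axis using Ī + A·d² with d = y − 4.8:
  web: d = 0 in → contributes +47.923 in⁴
  top flange (beyond web): d = 4.45 in → contributes +29.864 in⁴
  bottom flange (beyond web): d = -4.45 in → contributes +29.864 in⁴
Total I = 107.65 in⁴.

I_x ≈ 108 in⁴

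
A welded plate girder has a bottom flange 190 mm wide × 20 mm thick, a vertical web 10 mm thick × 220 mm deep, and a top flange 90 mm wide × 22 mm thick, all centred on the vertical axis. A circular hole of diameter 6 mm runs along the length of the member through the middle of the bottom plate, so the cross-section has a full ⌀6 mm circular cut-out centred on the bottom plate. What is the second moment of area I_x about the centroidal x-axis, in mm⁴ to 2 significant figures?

Break the section into simple shapes (no overlaps), measuring from the bottom-left corner of the bounding box.
Bottom plate: 190 × 20, A = 3 800 mm², y = 10 mm, Ī = 126 667 mm⁴.
Web plate: 10 × 220, A = 2 200 mm², y = 130 mm, Ī = 8 873 333 mm⁴.
Top plate: 90 × 22, A = 1 980 mm², y = 251 mm, Ī = 79 860 mm⁴.
Hole (subtracted): ⌀6, A = 28.27 mm², y = 10 mm, Ī = 63.62 mm⁴.
Centroid: ȳ = ΣA·y / ΣA = 103.2 mm.
Transfer each piece to the centroidal x-axis using Ī + A·d² with d = y − 103.2:
  bottom plate: d = -93.21 mm → contributes +33 141 431 mm⁴
  web plate: d = 26.79 mm → contributes +10 452 288 mm⁴
  top plate: d = 147.8 mm → contributes +43 326 816 mm⁴
  hole: d = -93.21 mm → contributes −245 714 mm⁴
Total I = 86 674 821 mm⁴.

I_x ≈ 8.7 × 10⁷ mm⁴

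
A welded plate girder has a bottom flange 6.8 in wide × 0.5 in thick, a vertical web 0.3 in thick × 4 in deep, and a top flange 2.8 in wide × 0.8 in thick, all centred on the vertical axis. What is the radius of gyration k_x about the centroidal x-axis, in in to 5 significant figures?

k_x ≈ 2.1340 in

Treat the section as a set of non-overlapping primitives; coordinates are from the bounding-box lower-left.
Bottom plate: 6.8 × 0.5, A = 3.4 in², y = 0.25 in, Ī = 0.07083333 in⁴.
Web plate: 0.3 × 4, A = 1.2 in², y = 2.5 in, Ī = 1.6 in⁴.
Top plate: 2.8 × 0.8, A = 2.24 in², y = 4.9 in, Ī = 0.1194667 in⁴.
Centroid: ȳ = ΣA·y / ΣA = 2.167544 in.
Transfer each piece to the centroidal x-axis using Ī + A·d² with d = y − 2.167544:
  bottom plate: d = -1.917544 in → contributes +12.57255 in⁴
  web plate: d = 0.3324561 in → contributes +1.732633 in⁴
  top plate: d = 2.732456 in → contributes +16.84402 in⁴
Total I = 31.14919 in⁴.
Radius of gyration: k = √(I/A) = √(31.14919 / 6.84) = 2.134005 in.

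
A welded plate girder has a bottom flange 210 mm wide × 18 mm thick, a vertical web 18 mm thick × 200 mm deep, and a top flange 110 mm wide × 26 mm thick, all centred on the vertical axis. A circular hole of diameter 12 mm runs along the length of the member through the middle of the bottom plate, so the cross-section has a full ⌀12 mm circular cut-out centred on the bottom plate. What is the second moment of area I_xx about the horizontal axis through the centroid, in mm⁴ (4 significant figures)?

I_xx ≈ 9.177 × 10⁷ mm⁴

Decompose the section into non-overlapping parts with the origin at the bottom-left of its bounding rectangle.
Bottom plate: 210 × 18, A = 3 780 mm², y = 9 mm, Ī = 102 060 mm⁴.
Web plate: 18 × 200, A = 3 600 mm², y = 118 mm, Ī = 12 000 000 mm⁴.
Top plate: 110 × 26, A = 2 860 mm², y = 231 mm, Ī = 161 113 mm⁴.
Hole (subtracted): ⌀12, A = 113.097 mm², y = 9 mm, Ī = 1017.88 mm⁴.
Centroid: ȳ = ΣA·y / ΣA = 110.445 mm.
Transfer each piece to the horizontal axis through the centroid using Ī + A·d² with d = y − 110.445:
  bottom plate: d = -101.445 mm → contributes +39 002 097 mm⁴
  web plate: d = 7.55536 mm → contributes +12 205 500 mm⁴
  top plate: d = 120.555 mm → contributes +41 727 194 mm⁴
  hole: d = -101.445 mm → contributes −1 164 904 mm⁴
Total I = 91 769 887 mm⁴.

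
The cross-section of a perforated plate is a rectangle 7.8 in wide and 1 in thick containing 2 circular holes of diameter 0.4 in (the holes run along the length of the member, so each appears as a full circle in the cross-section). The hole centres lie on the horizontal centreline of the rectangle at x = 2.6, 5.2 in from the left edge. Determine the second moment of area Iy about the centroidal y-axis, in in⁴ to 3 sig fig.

Break the section into simple shapes (no overlaps), measuring from the bottom-left corner of the bounding box.
Plate: 7.8 × 1, A = 7.8 in², x = 3.9 in, Ī = 39.546 in⁴.
Hole 1 (subtracted): ⌀0.4, A = 0.12566 in², x = 2.6 in, Ī = 0.0012566 in⁴.
Hole 2 (subtracted): ⌀0.4, A = 0.12566 in², x = 5.2 in, Ī = 0.0012566 in⁴.
By symmetry the centroid is at mid-width, x̄ = 3.9 in.
Transfer each piece to the centroidal y-axis using Ī + A·d² with d = x − 3.9:
  plate: d = 0 in → contributes +39.546 in⁴
  hole 1: d = -1.3 in → contributes −0.21363 in⁴
  hole 2: d = 1.3 in → contributes −0.21363 in⁴
Total I = 39.119 in⁴.

Iy ≈ 39.1 in⁴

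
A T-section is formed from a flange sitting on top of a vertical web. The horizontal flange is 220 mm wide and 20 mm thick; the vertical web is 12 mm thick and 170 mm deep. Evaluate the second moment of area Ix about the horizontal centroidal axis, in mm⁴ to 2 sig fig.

Ix ≈ 1.8 × 10⁷ mm⁴

Break the section into simple shapes (no overlaps), measuring from the bottom-left corner of the bounding box.
Flange: 220 × 20, A = 4 400 mm², y = 180 mm, Ī = 146 667 mm⁴.
Web: 12 × 170, A = 2 040 mm², y = 85 mm, Ī = 4 913 000 mm⁴.
Centroid: ȳ = ΣA·y / ΣA = 149.9 mm.
Transfer each piece to the horizontal centroidal axis using Ī + A·d² with d = y − 149.9:
  flange: d = 30.09 mm → contributes +4 131 301 mm⁴
  web: d = -64.91 mm → contributes +13 507 310 mm⁴
Total I = 17 638 611 mm⁴.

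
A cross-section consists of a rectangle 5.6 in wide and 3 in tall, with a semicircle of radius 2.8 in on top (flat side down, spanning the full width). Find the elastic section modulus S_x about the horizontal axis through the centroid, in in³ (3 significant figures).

S_x ≈ 22.4 in³

Split into non-overlapping primitives; take the origin at the lower-left of the bounding box.
Rectangular body: 5.6 × 3, A = 16.8 in², y = 1.5 in, Ī = 12.6 in⁴.
Semicircular cap: semicircle r = 2.8, A = 12.315 in², y = 4.1884 in, Ī = 6.7463 in⁴.
Centroid: ȳ = ΣA·y / ΣA = 2.6371 in.
Transfer each piece to the horizontal axis through the centroid using Ī + A·d² with d = y − 2.6371:
  rectangular body: d = -1.1371 in → contributes +34.323 in⁴
  semicircular cap: d = 1.5512 in → contributes +36.38 in⁴
Total I = 70.704 in⁴.
Extreme fibre distance c = 3.1629 in; S = I/c = 22.354 in³.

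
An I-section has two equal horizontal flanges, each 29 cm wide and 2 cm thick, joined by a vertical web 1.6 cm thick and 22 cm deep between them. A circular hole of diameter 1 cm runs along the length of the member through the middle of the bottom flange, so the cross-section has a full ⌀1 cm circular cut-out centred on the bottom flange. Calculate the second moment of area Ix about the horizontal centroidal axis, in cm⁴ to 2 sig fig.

Treat the section as a set of non-overlapping primitives; coordinates are from the bounding-box lower-left.
Bottom flange: 29 × 2, A = 58 cm², y = 1 cm, Ī = 19.33 cm⁴.
Web: 1.6 × 22, A = 35.2 cm², y = 13 cm, Ī = 1 420 cm⁴.
Top flange: 29 × 2, A = 58 cm², y = 25 cm, Ī = 19.33 cm⁴.
Hole (subtracted): ⌀1, A = 0.7854 cm², y = 1 cm, Ī = 0.04909 cm⁴.
Centroid: ȳ = ΣA·y / ΣA = 13.06 cm.
Transfer each piece to the horizontal centroidal axis using Ī + A·d² with d = y − 13.06:
  bottom flange: d = -12.06 cm → contributes +8 459 cm⁴
  web: d = -0.06266 cm → contributes +1 420 cm⁴
  top flange: d = 11.94 cm → contributes +8 284 cm⁴
  hole: d = -12.06 cm → contributes −114.3 cm⁴
Total I = 18 049 cm⁴.

Ix ≈ 1.8 × 10⁴ cm⁴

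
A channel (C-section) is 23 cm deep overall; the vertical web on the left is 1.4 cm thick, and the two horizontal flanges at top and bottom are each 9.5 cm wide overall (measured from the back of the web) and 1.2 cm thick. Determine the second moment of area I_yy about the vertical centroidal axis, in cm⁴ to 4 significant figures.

I_yy ≈ 385.0 cm⁴

Decompose the section into non-overlapping parts with the origin at the bottom-left of its bounding rectangle.
Web: 1.4 × 23, A = 32.2 cm², x = 0.7 cm, Ī = 5.25933 cm⁴.
Top flange (beyond web): 8.1 × 1.2, A = 9.72 cm², x = 5.45 cm, Ī = 53.1441 cm⁴.
Bottom flange (beyond web): 8.1 × 1.2, A = 9.72 cm², x = 5.45 cm, Ī = 53.1441 cm⁴.
Centroid: x̄ = ΣA·x / ΣA = 2.48815 cm.
Transfer each piece to the vertical centroidal axis using Ī + A·d² with d = x − 2.48815:
  web: d = -1.78815 cm → contributes +108.218 cm⁴
  top flange (beyond web): d = 2.96185 cm → contributes +138.413 cm⁴
  bottom flange (beyond web): d = 2.96185 cm → contributes +138.413 cm⁴
Total I = 385.045 cm⁴.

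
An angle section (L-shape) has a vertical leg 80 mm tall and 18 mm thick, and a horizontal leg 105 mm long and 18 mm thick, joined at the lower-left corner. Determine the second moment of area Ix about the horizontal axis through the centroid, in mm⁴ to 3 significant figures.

Ix ≈ 1.53 × 10⁶ mm⁴

Break the section into simple shapes (no overlaps), measuring from the bottom-left corner of the bounding box.
Vertical leg: 18 × 80, A = 1 440 mm², y = 40 mm, Ī = 768 000 mm⁴.
Horizontal leg (remainder): 87 × 18, A = 1 566 mm², y = 9 mm, Ī = 42 282 mm⁴.
Centroid: ȳ = ΣA·y / ΣA = 23.85 mm.
Transfer each piece to the horizontal axis through the centroid using Ī + A·d² with d = y − 23.85:
  vertical leg: d = 16.15 mm → contributes +1 143 570 mm⁴
  horizontal leg (remainder): d = -14.85 mm → contributes +387 634 mm⁴
Total I = 1 531 205 mm⁴.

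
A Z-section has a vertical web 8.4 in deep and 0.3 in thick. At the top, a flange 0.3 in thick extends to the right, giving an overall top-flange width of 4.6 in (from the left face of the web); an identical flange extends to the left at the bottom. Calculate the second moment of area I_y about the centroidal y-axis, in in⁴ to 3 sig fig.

I_y ≈ 17.6 in⁴

Split into non-overlapping primitives; take the origin at the lower-left of the bounding box.
Web: 0.3 × 8.4, A = 2.52 in², x = 4.45 in, Ī = 0.0189 in⁴.
Top flange (beyond web): 4.3 × 0.3, A = 1.29 in², x = 6.75 in, Ī = 1.9877 in⁴.
Bottom flange (beyond web): 4.3 × 0.3, A = 1.29 in², x = 2.15 in, Ī = 1.9877 in⁴.
Centroid: x̄ = ΣA·x / ΣA = 4.45 in.
Transfer each piece to the centroidal y-axis using Ī + A·d² with d = x − 4.45:
  web: d = 0 in → contributes +0.0189 in⁴
  top flange (beyond web): d = 2.3 in → contributes +8.8118 in⁴
  bottom flange (beyond web): d = -2.3 in → contributes +8.8118 in⁴
Total I = 17.642 in⁴.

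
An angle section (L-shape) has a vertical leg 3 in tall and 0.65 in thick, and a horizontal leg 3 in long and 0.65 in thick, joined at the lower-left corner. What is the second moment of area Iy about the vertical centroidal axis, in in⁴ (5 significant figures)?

Split into non-overlapping primitives; take the origin at the lower-left of the bounding box.
Vertical leg: 0.65 × 3, A = 1.95 in², x = 0.325 in, Ī = 0.06865625 in⁴.
Horizontal leg (remainder): 2.35 × 0.65, A = 1.5275 in², x = 1.825 in, Ī = 0.7029682 in⁴.
Centroid: x̄ = ΣA·x / ΣA = 0.9838785 in.
Transfer each piece to the vertical centroidal axis using Ī + A·d² with d = x − 0.9838785:
  vertical leg: d = -0.6588785 in → contributes +0.915192 in⁴
  horizontal leg (remainder): d = 0.8411215 in → contributes +1.783652 in⁴
Total I = 2.698844 in⁴.

Iy ≈ 2.6988 in⁴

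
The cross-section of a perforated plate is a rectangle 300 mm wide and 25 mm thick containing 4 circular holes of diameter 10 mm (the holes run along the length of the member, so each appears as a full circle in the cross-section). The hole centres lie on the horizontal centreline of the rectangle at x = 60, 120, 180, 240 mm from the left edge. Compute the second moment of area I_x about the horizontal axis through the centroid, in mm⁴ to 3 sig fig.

I_x ≈ 3.89 × 10⁵ mm⁴

Decompose the section into non-overlapping parts with the origin at the bottom-left of its bounding rectangle.
Plate: 300 × 25, A = 7 500 mm², y = 12.5 mm, Ī = 390 625 mm⁴.
Hole 1 (subtracted): ⌀10, A = 78.54 mm², y = 12.5 mm, Ī = 490.87 mm⁴.
Hole 2 (subtracted): ⌀10, A = 78.54 mm², y = 12.5 mm, Ī = 490.87 mm⁴.
Hole 3 (subtracted): ⌀10, A = 78.54 mm², y = 12.5 mm, Ī = 490.87 mm⁴.
Hole 4 (subtracted): ⌀10, A = 78.54 mm², y = 12.5 mm, Ī = 490.87 mm⁴.
By symmetry the centroid is at mid-height, ȳ = 12.5 mm.
All pieces are centred on the horizontal axis through the centroid, so I = ΣĪ (holes subtracted) = 388 662 mm⁴.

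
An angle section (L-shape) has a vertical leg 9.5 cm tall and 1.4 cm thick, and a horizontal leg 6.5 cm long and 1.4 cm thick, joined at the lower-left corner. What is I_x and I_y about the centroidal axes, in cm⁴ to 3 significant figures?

I_x ≈ 177 cm⁴, I_y ≈ 66.7 cm⁴

Break the section into simple shapes (no overlaps), measuring from the bottom-left corner of the bounding box.
Vertical leg: 1.4 × 9.5, A = 13.3 cm², y = 4.75 cm, Ī = 100.03 cm⁴.
Horizontal leg (remainder): 5.1 × 1.4, A = 7.14 cm², y = 0.7 cm, Ī = 1.1662 cm⁴.
Centroid: ȳ = ΣA·y / ΣA = 3.3353 cm.
Transfer each piece to the centroidal x-axis using Ī + A·d² with d = y − 3.3353:
  vertical leg: d = 1.4147 cm → contributes +126.65 cm⁴
  horizontal leg (remainder): d = -2.6353 cm → contributes +50.751 cm⁴
Total I = 177.4 cm⁴.
For the y-axis: x̄ = 1.8353 cm.
Repeating about the centroidal y-axis gives I_y = 66.721 cm⁴.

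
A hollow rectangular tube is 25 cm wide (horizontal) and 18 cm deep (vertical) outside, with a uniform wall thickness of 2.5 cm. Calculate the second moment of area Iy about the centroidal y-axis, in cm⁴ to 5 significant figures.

Split into non-overlapping primitives; take the origin at the lower-left of the bounding box.
Outer rectangle: 25 × 18, A = 450 cm², x = 12.5 cm, Ī = 23437.5 cm⁴.
Inner void (subtracted): 20 × 13, A = 260 cm², x = 12.5 cm, Ī = 8666.667 cm⁴.
By symmetry the centroid is at mid-width, x̄ = 12.5 cm.
All pieces are centred on the centroidal y-axis, so I = ΣĪ (holes subtracted) = 14770.83 cm⁴.

Iy ≈ 1.4771 × 10⁴ cm⁴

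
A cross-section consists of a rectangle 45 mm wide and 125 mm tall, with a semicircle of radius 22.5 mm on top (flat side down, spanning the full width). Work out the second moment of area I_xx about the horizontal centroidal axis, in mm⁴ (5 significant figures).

Split into non-overlapping primitives; take the origin at the lower-left of the bounding box.
Rectangular body: 45 × 125, A = 5 625 mm², y = 62.5 mm, Ī = 7 324 219 mm⁴.
Semicircular cap: semicircle r = 22.5, A = 795.2156 mm², y = 134.5493 mm, Ī = 28129.51 mm⁴.
Centroid: ȳ = ΣA·y / ΣA = 71.42411 mm.
Transfer each piece to the horizontal centroidal axis using Ī + A·d² with d = y − 71.42411:
  rectangular body: d = -8.924113 mm → contributes +7 772 193 mm⁴
  semicircular cap: d = 63.12518 mm → contributes +3 196 896 mm⁴
Total I = 10 969 088 mm⁴.

I_xx ≈ 1.0969 × 10⁷ mm⁴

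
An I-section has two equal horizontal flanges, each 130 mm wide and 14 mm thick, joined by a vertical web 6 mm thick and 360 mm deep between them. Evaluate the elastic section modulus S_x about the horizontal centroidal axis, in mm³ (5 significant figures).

S_x ≈ 7.7667 × 10⁵ mm³

Decompose the section into non-overlapping parts with the origin at the bottom-left of its bounding rectangle.
Bottom flange: 130 × 14, A = 1 820 mm², y = 7 mm, Ī = 29726.67 mm⁴.
Web: 6 × 360, A = 2 160 mm², y = 194 mm, Ī = 23 328 000 mm⁴.
Top flange: 130 × 14, A = 1 820 mm², y = 381 mm, Ī = 29726.67 mm⁴.
By symmetry the centroid is at mid-height, ȳ = 194 mm.
Transfer each piece to the horizontal centroidal axis using Ī + A·d² with d = y − 194:
  bottom flange: d = -187 mm → contributes +63 673 307 mm⁴
  web: d = 0 mm → contributes +23 328 000 mm⁴
  top flange: d = 187 mm → contributes +63 673 307 mm⁴
Total I = 150 674 613 mm⁴.
Extreme fibre distance c = 194 mm; S = I/c = 776673.3 mm³.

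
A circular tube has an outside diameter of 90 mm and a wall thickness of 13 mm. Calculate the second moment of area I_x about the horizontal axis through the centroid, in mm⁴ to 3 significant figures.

I_x ≈ 2.40 × 10⁶ mm⁴

Decompose the section into non-overlapping parts with the origin at the bottom-left of its bounding rectangle.
Outer circle: ⌀90, A = 6361.7 mm², y = 45 mm, Ī = 3 220 623 mm⁴.
Bore (subtracted): ⌀64, A = 3 217 mm², y = 45 mm, Ī = 823 550 mm⁴.
By symmetry the centroid is at mid-height, ȳ = 45 mm.
All pieces are centred on the horizontal axis through the centroid, so I = ΣĪ (holes subtracted) = 2 397 074 mm⁴.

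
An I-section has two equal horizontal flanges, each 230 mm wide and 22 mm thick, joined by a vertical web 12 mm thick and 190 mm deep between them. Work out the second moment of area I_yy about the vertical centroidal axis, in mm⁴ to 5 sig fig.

Break the section into simple shapes (no overlaps), measuring from the bottom-left corner of the bounding box.
Bottom flange: 230 × 22, A = 5 060 mm², x = 115 mm, Ī = 22 306 167 mm⁴.
Web: 12 × 190, A = 2 280 mm², x = 115 mm, Ī = 27 360 mm⁴.
Top flange: 230 × 22, A = 5 060 mm², x = 115 mm, Ī = 22 306 167 mm⁴.
By symmetry the centroid is at mid-width, x̄ = 115 mm.
All pieces are centred on the vertical centroidal axis, so I = ΣĪ = 44 639 693 mm⁴.

I_yy ≈ 4.4640 × 10⁷ mm⁴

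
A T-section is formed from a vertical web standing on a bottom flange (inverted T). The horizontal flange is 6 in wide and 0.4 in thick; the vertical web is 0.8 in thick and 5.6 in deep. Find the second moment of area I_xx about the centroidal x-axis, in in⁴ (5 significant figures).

Break the section into simple shapes (no overlaps), measuring from the bottom-left corner of the bounding box.
Flange: 6 × 0.4, A = 2.4 in², y = 0.2 in, Ī = 0.032 in⁴.
Web: 0.8 × 5.6, A = 4.48 in², y = 3.2 in, Ī = 11.70773 in⁴.
Centroid: ȳ = ΣA·y / ΣA = 2.153488 in.
Transfer each piece to the centroidal x-axis using Ī + A·d² with d = y − 2.153488:
  flange: d = -1.953488 in → contributes +9.19068 in⁴
  web: d = 1.046512 in → contributes +16.61417 in⁴
Total I = 25.80485 in⁴.

I_xx ≈ 25.805 in⁴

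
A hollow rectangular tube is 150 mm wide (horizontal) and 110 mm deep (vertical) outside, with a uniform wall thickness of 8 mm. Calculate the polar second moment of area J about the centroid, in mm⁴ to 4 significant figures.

Decompose the section into non-overlapping parts with the origin at the bottom-left of its bounding rectangle.
Outer rectangle: 150 × 110, A = 16 500 mm², y = 55 mm, Ī = 16 637 500 mm⁴.
Inner void (subtracted): 134 × 94, A = 12 596 mm², y = 55 mm, Ī = 9 274 855 mm⁴.
By symmetry the centroid is at mid-height, ȳ = 55 mm.
All pieces are centred on the centroidal x-axis, so I = ΣĪ (holes subtracted) = 7 362 645 mm⁴.
Repeating about the centroidal y-axis gives I_y = 12 089 685 mm⁴.
Polar second moment: J = I_x + I_y = 19 452 331 mm⁴.

J ≈ 1.945 × 10⁷ mm⁴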